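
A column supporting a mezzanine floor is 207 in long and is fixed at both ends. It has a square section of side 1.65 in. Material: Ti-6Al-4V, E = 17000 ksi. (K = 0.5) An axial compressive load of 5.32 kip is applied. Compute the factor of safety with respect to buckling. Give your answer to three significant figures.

I = a⁴/12 = 1.65⁴/12 = 0.6177 in⁴
Effective length L_e = K·L = 0.5 × 207 = 103.5 in
P_cr = π²EI / L_e² = π² × 17000×10³ × 0.6177 / 103.5² = 9.674×10^3 lb
Factor of safety n = P_cr / P = 9.6744 / 5.32 = 1.82

n ≈ 1.82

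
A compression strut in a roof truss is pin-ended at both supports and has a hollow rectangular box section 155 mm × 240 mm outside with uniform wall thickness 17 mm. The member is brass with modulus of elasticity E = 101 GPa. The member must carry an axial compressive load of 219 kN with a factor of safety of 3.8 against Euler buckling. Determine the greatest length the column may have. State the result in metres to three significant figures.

Inner dimensions: h_i = 240 − 2×17 = 206.0 mm, b_i = 155 − 2×17 = 121.0 mm
Weak-axis I_min = (h_o·b_o³ − h_i·b_i³)/12 with b_o = 155, b_i = 121.0 mm (shorter outer/inner sides).
I_min = (240×155³ − 206.0×121.0³)/12 = 4.407×10^7 mm⁴
I = 4.407×10^-5 m⁴
Required critical load P_cr = n·P = 3.8 × 219 = 832.2 kN = 8.322×10^5 N
From P_cr = π²EI/(K·L)²:  L = (1/K)·√(π²EI/P_cr) = (1/1)·√(π²×1.01×10^11×4.407×10^-5/8.322×10^5)
L = 7.27 m

L_max ≈ 7.27 m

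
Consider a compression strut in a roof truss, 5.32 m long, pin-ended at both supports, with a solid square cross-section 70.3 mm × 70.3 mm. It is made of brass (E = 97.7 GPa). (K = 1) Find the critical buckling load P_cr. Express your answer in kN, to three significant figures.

P_cr ≈ 69.3 kN

I = a⁴/12 = 70.3⁴/12 = 2.035×10^6 mm⁴
I = 2.035×10^6 mm⁴ = 2.035×10^-6 m⁴
Effective length L_e = K·L = 1 × 5.32 = 5.320 m
P_cr = π²EI / L_e² = π² × 97.7×10⁹ × 2.035×10^-6 / 5.320² = 6.934×10^4 N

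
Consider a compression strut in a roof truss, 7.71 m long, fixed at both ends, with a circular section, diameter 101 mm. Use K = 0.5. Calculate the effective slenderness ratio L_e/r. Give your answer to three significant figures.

λ ≈ 153

For a solid circle r = d/4 = 101/4 = 25.25 mm
L_e = K·L = 0.5 × 7.71 m = 3.855 m = 3855.0 mm
λ = L_e / r_min = 3855.0 / 25.25 = 153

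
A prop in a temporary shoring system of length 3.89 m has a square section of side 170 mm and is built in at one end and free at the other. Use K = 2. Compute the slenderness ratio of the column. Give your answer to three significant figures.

For a square r = a/√12 = 170/√12 = 49.07 mm
L_e = K·L = 2 × 3.89 m = 7.780 m = 7780.0 mm
λ = L_e / r_min = 7780.0 / 49.07 = 159

λ ≈ 159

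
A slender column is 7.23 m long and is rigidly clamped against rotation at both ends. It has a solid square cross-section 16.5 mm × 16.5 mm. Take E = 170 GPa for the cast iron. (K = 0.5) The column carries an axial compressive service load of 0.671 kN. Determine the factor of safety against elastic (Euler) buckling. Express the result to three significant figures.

I = a⁴/12 = 16.5⁴/12 = 6.177×10^3 mm⁴
I = 6.177×10^3 mm⁴ = 6.177×10^-9 m⁴
Effective length L_e = K·L = 0.5 × 7.23 = 3.615 m
P_cr = π²EI / L_e² = π² × 170×10⁹ × 6.177×10^-9 / 3.615² = 793.0 N
Factor of safety n = P_cr / P = 0.79302 / 0.671 = 1.18

n ≈ 1.18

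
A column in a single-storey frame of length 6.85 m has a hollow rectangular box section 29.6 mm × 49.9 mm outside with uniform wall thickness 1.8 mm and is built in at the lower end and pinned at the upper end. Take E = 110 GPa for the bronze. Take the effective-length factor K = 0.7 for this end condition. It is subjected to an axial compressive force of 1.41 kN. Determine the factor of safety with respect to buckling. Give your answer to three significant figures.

Inner dimensions: h_i = 49.9 − 2×1.8 = 46.30 mm, b_i = 29.6 − 2×1.8 = 26.00 mm
Weak-axis I_min = (h_o·b_o³ − h_i·b_i³)/12 with b_o = 29.6, b_i = 26.00 mm (shorter outer/inner sides).
I_min = (49.9×29.6³ − 46.30×26.00³)/12 = 4.003×10^4 mm⁴
I = 4.003×10^4 mm⁴ = 4.003×10^-8 m⁴
Effective length L_e = K·L = 0.7 × 6.85 = 4.795 m
P_cr = π²EI / L_e² = π² × 110×10⁹ × 4.003×10^-8 / 4.795² = 1.890×10^3 N
Factor of safety n = P_cr / P = 1.8901 / 1.41 = 1.34

n ≈ 1.34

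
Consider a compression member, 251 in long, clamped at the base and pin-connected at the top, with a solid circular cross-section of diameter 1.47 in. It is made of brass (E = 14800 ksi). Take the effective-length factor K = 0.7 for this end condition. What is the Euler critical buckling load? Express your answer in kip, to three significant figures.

P_cr ≈ 1.08 kip

I = πd⁴/64 = π×1.47⁴/64 = 0.2292 in⁴
Effective length L_e = K·L = 0.7 × 251 = 175.7 in
P_cr = π²EI / L_e² = π² × 14800×10³ × 0.2292 / 175.7² = 1.085×10^3 lb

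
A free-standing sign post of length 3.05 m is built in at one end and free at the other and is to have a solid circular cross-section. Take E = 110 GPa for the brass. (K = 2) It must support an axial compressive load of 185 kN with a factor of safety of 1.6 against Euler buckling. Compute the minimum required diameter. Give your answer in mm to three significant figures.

d ≈ 120 mm

Required P_cr = n·P = 1.6 × 185 = 296.0 kN
L_e = K·L = 2 × 3.05 = 6.100 m
Required I = P_cr·L_e²/(π²E) = 2.960×10^5 × 6.100² / (π² × 1.10×10^11) = 1.015×10^-5 m⁴
I_req = 1.015×10^7 mm⁴
Solid circle: I = πd⁴/64  ⇒  d = (64I/π)^(1/4) = (64×1.015×10^7/π)^(1/4) = 120 mm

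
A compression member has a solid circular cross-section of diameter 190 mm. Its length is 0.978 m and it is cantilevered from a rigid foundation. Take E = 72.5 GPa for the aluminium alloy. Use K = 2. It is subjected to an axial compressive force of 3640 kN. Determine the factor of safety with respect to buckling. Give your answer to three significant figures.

n ≈ 3.29

I = πd⁴/64 = π×190⁴/64 = 6.397×10^7 mm⁴
I = 6.397×10^7 mm⁴ = 6.397×10^-5 m⁴
Effective length L_e = K·L = 2 × 0.978 = 1.956 m
P_cr = π²EI / L_e² = π² × 72.5×10⁹ × 6.397×10^-5 / 1.956² = 1.196×10^7 N
Factor of safety n = P_cr / P = 11964 / 3640 = 3.29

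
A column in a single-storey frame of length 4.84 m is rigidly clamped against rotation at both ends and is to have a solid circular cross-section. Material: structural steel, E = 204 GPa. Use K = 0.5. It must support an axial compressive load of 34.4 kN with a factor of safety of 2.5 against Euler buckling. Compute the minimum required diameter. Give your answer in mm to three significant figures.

d ≈ 47.5 mm

Required P_cr = n·P = 2.5 × 34.4 = 86.00 kN
L_e = K·L = 0.5 × 4.84 = 2.420 m
Required I = P_cr·L_e²/(π²E) = 8.600×10^4 × 2.420² / (π² × 2.04×10^11) = 2.501×10^-7 m⁴
I_req = 2.501×10^5 mm⁴
Solid circle: I = πd⁴/64  ⇒  d = (64I/π)^(1/4) = (64×2.501×10^5/π)^(1/4) = 47.5 mm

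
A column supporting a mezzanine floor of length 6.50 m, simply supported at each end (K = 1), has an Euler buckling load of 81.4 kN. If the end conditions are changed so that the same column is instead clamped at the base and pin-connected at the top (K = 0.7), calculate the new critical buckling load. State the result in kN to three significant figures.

P_cr ∝ 1/K², so P_cr,new = P_cr,old × (K_old/K_new)² = 81.4 × (1/0.7)²
= 81.4 × 2.041 = 166 kN

P_cr ≈ 166 kN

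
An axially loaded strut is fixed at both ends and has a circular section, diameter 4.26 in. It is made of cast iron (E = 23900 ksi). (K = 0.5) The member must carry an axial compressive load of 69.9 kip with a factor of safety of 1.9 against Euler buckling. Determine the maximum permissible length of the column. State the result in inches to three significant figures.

I = πd⁴/64 = π×4.26⁴/64 = 16.17 in⁴
Required critical load P_cr = n·P = 1.9 × 69.9 = 132.8 kip = 1.328×10^5 lb
From P_cr = π²EI/(K·L)²:  L = (1/K)·√(π²EI/P_cr) = (1/0.5)·√(π²×2.39×10^7×16.17/1.328×10^5)
L = 339 in

L_max ≈ 339 in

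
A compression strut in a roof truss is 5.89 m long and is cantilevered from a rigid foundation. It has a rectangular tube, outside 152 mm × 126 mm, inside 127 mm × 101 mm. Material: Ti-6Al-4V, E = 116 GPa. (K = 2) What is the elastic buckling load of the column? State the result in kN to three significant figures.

Weak-axis I_min = (h_o·b_o³ − h_i·b_i³)/12 with b_o = 126, b_i = 101.0 mm (shorter outer/inner sides).
I_min = (152×126³ − 127.0×101.0³)/12 = 1.443×10^7 mm⁴
I = 1.443×10^7 mm⁴ = 1.443×10^-5 m⁴
Effective length L_e = K·L = 2 × 5.89 = 11.78 m
P_cr = π²EI / L_e² = π² × 116×10⁹ × 1.443×10^-5 / 11.78² = 1.191×10^5 N

P_cr ≈ 119 kN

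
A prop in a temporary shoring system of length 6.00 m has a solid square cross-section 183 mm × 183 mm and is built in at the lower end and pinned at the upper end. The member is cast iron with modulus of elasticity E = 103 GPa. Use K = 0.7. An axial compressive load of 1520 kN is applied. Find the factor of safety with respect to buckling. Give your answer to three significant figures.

n ≈ 3.54

I = a⁴/12 = 183⁴/12 = 9.346×10^7 mm⁴
I = 9.346×10^7 mm⁴ = 9.346×10^-5 m⁴
Effective length L_e = K·L = 0.7 × 6.00 = 4.200 m
P_cr = π²EI / L_e² = π² × 103×10⁹ × 9.346×10^-5 / 4.200² = 5.386×10^6 N
Factor of safety n = P_cr / P = 5385.9 / 1520 = 3.54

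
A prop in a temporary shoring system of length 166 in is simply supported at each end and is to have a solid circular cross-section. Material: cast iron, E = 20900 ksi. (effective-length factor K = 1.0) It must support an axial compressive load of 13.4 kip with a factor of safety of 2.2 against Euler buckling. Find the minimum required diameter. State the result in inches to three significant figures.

d ≈ 2.99 in

Required P_cr = n·P = 2.2 × 13.4 = 29.48 kip
L_e = K·L = 1 × 166 = 166.0 in
Required I = P_cr·L_e²/(π²E) = 2.948×10^4 × 166.0² / (π² × 2.09×10^7) = 3.938 in⁴
Solid circle: I = πd⁴/64  ⇒  d = (64I/π)^(1/4) = (64×3.938/π)^(1/4) = 2.99 in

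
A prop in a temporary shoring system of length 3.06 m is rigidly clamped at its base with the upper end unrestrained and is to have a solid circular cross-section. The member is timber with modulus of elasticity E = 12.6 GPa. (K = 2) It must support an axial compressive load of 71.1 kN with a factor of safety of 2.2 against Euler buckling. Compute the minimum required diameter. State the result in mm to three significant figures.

Required P_cr = n·P = 2.2 × 71.1 = 156.4 kN
L_e = K·L = 2 × 3.06 = 6.120 m
Required I = P_cr·L_e²/(π²E) = 1.564×10^5 × 6.120² / (π² × 1.26×10^10) = 4.711×10^-5 m⁴
I_req = 4.711×10^7 mm⁴
Solid circle: I = πd⁴/64  ⇒  d = (64I/π)^(1/4) = (64×4.711×10^7/π)^(1/4) = 176 mm

d ≈ 176 mm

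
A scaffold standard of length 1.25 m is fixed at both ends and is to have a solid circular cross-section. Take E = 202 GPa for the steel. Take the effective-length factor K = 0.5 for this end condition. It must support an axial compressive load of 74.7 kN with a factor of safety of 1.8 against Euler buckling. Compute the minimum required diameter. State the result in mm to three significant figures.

d ≈ 27.1 mm

Required P_cr = n·P = 1.8 × 74.7 = 134.5 kN
L_e = K·L = 0.5 × 1.25 = 0.6250 m
Required I = P_cr·L_e²/(π²E) = 1.345×10^5 × 0.6250² / (π² × 2.02×10^11) = 2.635×10^-8 m⁴
I_req = 2.635×10^4 mm⁴
Solid circle: I = πd⁴/64  ⇒  d = (64I/π)^(1/4) = (64×2.635×10^4/π)^(1/4) = 27.1 mm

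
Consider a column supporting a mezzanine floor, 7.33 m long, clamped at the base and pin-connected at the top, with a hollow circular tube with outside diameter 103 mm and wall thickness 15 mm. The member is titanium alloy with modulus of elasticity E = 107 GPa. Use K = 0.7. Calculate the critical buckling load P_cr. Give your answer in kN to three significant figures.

Inner diameter d_i = 103 − 2×15 = 73.00 mm
I = π(d_o⁴ − d_i⁴)/64 = π(103⁴ − 73.00⁴)/64 = 4.131×10^6 mm⁴
I = 4.131×10^6 mm⁴ = 4.131×10^-6 m⁴
Effective length L_e = K·L = 0.7 × 7.33 = 5.131 m
P_cr = π²EI / L_e² = π² × 107×10⁹ × 4.131×10^-6 / 5.131² = 1.657×10^5 N

P_cr ≈ 166 kN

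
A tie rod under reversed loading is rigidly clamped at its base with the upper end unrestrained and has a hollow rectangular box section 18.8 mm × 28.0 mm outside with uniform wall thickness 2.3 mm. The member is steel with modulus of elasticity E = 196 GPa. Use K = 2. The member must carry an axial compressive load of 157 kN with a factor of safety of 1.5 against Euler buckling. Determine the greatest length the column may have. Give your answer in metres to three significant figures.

L_max ≈ 0.143 m

Inner dimensions: h_i = 28.0 − 2×2.3 = 23.40 mm, b_i = 18.8 − 2×2.3 = 14.20 mm
Weak-axis I_min = (h_o·b_o³ − h_i·b_i³)/12 with b_o = 18.8, b_i = 14.20 mm (shorter outer/inner sides).
I_min = (28.0×18.8³ − 23.40×14.20³)/12 = 9.921×10^3 mm⁴
I = 9.921×10^-9 m⁴
Required critical load P_cr = n·P = 1.5 × 157 = 235.5 kN = 2.355×10^5 N
From P_cr = π²EI/(K·L)²:  L = (1/K)·√(π²EI/P_cr) = (1/2)·√(π²×1.96×10^11×9.921×10^-9/2.355×10^5)
L = 0.143 m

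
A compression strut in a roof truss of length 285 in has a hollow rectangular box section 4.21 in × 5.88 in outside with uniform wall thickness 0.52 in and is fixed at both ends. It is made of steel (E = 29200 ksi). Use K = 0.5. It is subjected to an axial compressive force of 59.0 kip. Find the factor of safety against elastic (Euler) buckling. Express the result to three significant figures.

Inner dimensions: h_i = 5.88 − 2×0.52 = 4.840 in, b_i = 4.21 − 2×0.52 = 3.170 in
Weak-axis I_min = (h_o·b_o³ − h_i·b_i³)/12 with b_o = 4.21, b_i = 3.170 in (shorter outer/inner sides).
I_min = (5.88×4.21³ − 4.840×3.170³)/12 = 23.71 in⁴
Effective length L_e = K·L = 0.5 × 285 = 142.5 in
P_cr = π²EI / L_e² = π² × 29200×10³ × 23.71 / 142.5² = 3.366×10^5 lb
Factor of safety n = P_cr / P = 336.57 / 59.0 = 5.70

n ≈ 5.70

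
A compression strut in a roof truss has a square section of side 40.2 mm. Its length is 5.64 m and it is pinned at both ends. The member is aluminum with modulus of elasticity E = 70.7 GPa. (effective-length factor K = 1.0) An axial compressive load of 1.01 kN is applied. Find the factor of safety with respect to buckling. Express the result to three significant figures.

n ≈ 4.73

I = a⁴/12 = 40.2⁴/12 = 2.176×10^5 mm⁴
I = 2.176×10^5 mm⁴ = 2.176×10^-7 m⁴
Effective length L_e = K·L = 1 × 5.64 = 5.640 m
P_cr = π²EI / L_e² = π² × 70.7×10⁹ × 2.176×10^-7 / 5.640² = 4.774×10^3 N
Factor of safety n = P_cr / P = 4.7740 / 1.01 = 4.73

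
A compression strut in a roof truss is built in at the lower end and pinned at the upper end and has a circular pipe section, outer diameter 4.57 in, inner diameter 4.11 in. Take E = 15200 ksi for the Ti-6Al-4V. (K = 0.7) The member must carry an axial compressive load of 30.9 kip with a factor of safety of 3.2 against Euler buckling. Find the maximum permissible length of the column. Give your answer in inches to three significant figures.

d_o = 4.57 in, d_i = 4.11 in
I = π(d_o⁴ − d_i⁴)/64 = π(4.57⁴ − 4.110⁴)/64 = 7.404 in⁴
Required critical load P_cr = n·P = 3.2 × 30.9 = 98.88 kip = 9.888×10^4 lb
From P_cr = π²EI/(K·L)²:  L = (1/K)·√(π²EI/P_cr) = (1/0.7)·√(π²×1.52×10^7×7.404/9.888×10^4)
L = 151 in

L_max ≈ 151 in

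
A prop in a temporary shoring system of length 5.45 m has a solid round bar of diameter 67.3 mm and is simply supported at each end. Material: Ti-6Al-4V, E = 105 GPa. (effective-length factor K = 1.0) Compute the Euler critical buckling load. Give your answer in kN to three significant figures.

P_cr ≈ 35.1 kN

I = πd⁴/64 = π×67.3⁴/64 = 1.007×10^6 mm⁴
I = 1.007×10^6 mm⁴ = 1.007×10^-6 m⁴
Effective length L_e = K·L = 1 × 5.45 = 5.450 m
P_cr = π²EI / L_e² = π² × 105×10⁹ × 1.007×10^-6 / 5.450² = 3.513×10^4 N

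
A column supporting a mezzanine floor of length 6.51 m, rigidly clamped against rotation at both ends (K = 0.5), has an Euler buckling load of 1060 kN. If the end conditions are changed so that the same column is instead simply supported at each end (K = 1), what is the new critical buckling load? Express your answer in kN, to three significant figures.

P_cr ≈ 265 kN

P_cr ∝ 1/K², so P_cr,new = P_cr,old × (K_old/K_new)² = 1060 × (0.5/1)²
= 1060 × 0.2500 = 265 kN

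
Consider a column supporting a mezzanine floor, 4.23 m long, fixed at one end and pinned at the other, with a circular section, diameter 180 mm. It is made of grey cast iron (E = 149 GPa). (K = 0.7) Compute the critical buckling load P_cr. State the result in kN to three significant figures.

I = πd⁴/64 = π×180⁴/64 = 5.153×10^7 mm⁴
I = 5.153×10^7 mm⁴ = 5.153×10^-5 m⁴
Effective length L_e = K·L = 0.7 × 4.23 = 2.961 m
P_cr = π²EI / L_e² = π² × 149×10⁹ × 5.153×10^-5 / 2.961² = 8.643×10^6 N

P_cr ≈ 8640 kN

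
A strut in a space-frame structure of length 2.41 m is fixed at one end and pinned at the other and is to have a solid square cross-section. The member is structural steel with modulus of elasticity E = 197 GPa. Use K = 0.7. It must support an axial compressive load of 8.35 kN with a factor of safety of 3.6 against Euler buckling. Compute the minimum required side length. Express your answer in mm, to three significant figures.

Required P_cr = n·P = 3.6 × 8.35 = 30.06 kN
L_e = K·L = 0.7 × 2.41 = 1.687 m
Required I = P_cr·L_e²/(π²E) = 3.006×10^4 × 1.687² / (π² × 1.97×10^11) = 4.400×10^-8 m⁴
I_req = 4.400×10^4 mm⁴
Solid square: I = a⁴/12  ⇒  a = (12I)^(1/4) = (12×4.400×10^4)^(1/4) = 27.0 mm

a ≈ 27.0 mm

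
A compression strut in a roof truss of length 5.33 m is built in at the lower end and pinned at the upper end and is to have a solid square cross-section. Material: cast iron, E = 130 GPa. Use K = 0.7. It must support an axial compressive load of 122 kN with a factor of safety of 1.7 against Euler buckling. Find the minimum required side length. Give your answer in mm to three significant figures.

a ≈ 72.1 mm

Required P_cr = n·P = 1.7 × 122 = 207.4 kN
L_e = K·L = 0.7 × 5.33 = 3.731 m
Required I = P_cr·L_e²/(π²E) = 2.074×10^5 × 3.731² / (π² × 1.30×10^11) = 2.250×10^-6 m⁴
I_req = 2.250×10^6 mm⁴
Solid square: I = a⁴/12  ⇒  a = (12I)^(1/4) = (12×2.250×10^6)^(1/4) = 72.1 mm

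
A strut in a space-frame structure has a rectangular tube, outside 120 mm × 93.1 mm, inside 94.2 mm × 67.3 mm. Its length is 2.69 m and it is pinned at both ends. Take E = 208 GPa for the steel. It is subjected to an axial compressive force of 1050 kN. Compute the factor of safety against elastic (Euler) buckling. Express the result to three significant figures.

Weak-axis I_min = (h_o·b_o³ − h_i·b_i³)/12 with b_o = 93.1, b_i = 67.30 mm (shorter outer/inner sides).
I_min = (120×93.1³ − 94.20×67.30³)/12 = 5.677×10^6 mm⁴
I = 5.677×10^6 mm⁴ = 5.677×10^-6 m⁴
Effective length L_e = K·L = 1 × 2.69 = 2.690 m
P_cr = π²EI / L_e² = π² × 208×10⁹ × 5.677×10^-6 / 2.690² = 1.610×10^6 N
Factor of safety n = P_cr / P = 1610.5 / 1050 = 1.53

n ≈ 1.53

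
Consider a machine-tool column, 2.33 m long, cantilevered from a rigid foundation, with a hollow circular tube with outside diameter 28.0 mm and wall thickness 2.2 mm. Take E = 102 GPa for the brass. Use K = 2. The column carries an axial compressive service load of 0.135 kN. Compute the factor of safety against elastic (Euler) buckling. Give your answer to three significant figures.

n ≈ 5.13

Inner diameter d_i = 28.0 − 2×2.2 = 23.60 mm
I = π(d_o⁴ − d_i⁴)/64 = π(28.0⁴ − 23.60⁴)/64 = 1.494×10^4 mm⁴
I = 1.494×10^4 mm⁴ = 1.494×10^-8 m⁴
Effective length L_e = K·L = 2 × 2.33 = 4.660 m
P_cr = π²EI / L_e² = π² × 102×10⁹ × 1.494×10^-8 / 4.660² = 692.8 N
Factor of safety n = P_cr / P = 0.69281 / 0.135 = 5.13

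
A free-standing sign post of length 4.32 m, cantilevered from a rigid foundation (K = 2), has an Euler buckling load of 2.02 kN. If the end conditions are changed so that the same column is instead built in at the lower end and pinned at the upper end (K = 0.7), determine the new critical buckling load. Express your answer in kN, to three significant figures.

P_cr ∝ 1/K², so P_cr,new = P_cr,old × (K_old/K_new)² = 2.02 × (2/0.7)²
= 2.02 × 8.163 = 16.5 kN

P_cr ≈ 16.5 kN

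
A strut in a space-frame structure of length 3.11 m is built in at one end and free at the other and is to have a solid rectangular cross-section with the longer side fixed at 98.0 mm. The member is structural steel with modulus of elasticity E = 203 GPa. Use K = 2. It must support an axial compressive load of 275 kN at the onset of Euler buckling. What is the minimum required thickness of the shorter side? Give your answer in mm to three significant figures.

b ≈ 86.6 mm

L_e = K·L = 2 × 3.11 = 6.220 m
Required I = P_cr·L_e²/(π²E) = 2.750×10^5 × 6.220² / (π² × 2.03×10^11) = 5.310×10^-6 m⁴
I_req = 5.310×10^6 mm⁴
Rectangle, weak axis: I_min = h·b³/12 with h = 98.0 mm fixed  ⇒  b = (12I/h)^(1/3) = 86.6 mm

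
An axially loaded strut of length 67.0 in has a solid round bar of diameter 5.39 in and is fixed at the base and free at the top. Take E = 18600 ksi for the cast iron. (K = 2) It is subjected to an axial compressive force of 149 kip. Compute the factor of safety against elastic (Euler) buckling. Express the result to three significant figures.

I = πd⁴/64 = π×5.39⁴/64 = 41.43 in⁴
Effective length L_e = K·L = 2 × 67.0 = 134.0 in
P_cr = π²EI / L_e² = π² × 18600×10³ × 41.43 / 134.0² = 4.236×10^5 lb
Factor of safety n = P_cr / P = 423.57 / 149 = 2.84

n ≈ 2.84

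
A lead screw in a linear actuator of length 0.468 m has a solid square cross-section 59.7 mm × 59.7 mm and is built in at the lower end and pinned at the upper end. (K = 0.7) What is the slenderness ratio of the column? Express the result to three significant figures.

λ ≈ 19.0

For a square r = a/√12 = 59.7/√12 = 17.23 mm
L_e = K·L = 0.7 × 0.468 m = 0.3276 m = 327.60 mm
λ = L_e / r_min = 327.60 / 17.23 = 19.0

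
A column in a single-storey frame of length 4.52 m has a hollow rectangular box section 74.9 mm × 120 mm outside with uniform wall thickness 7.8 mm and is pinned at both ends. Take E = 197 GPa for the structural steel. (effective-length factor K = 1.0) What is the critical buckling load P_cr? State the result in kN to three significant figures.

Inner dimensions: h_i = 120 − 2×7.8 = 104.4 mm, b_i = 74.9 − 2×7.8 = 59.30 mm
Weak-axis I_min = (h_o·b_o³ − h_i·b_i³)/12 with b_o = 74.9, b_i = 59.30 mm (shorter outer/inner sides).
I_min = (120×74.9³ − 104.4×59.30³)/12 = 2.388×10^6 mm⁴
I = 2.388×10^6 mm⁴ = 2.388×10^-6 m⁴
Effective length L_e = K·L = 1 × 4.52 = 4.520 m
P_cr = π²EI / L_e² = π² × 197×10⁹ × 2.388×10^-6 / 4.520² = 2.272×10^5 N

P_cr ≈ 227 kN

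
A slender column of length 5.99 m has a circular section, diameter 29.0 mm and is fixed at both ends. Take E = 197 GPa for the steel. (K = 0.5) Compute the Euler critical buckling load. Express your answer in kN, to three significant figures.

I = πd⁴/64 = π×29.0⁴/64 = 3.472×10^4 mm⁴
I = 3.472×10^4 mm⁴ = 3.472×10^-8 m⁴
Effective length L_e = K·L = 0.5 × 5.99 = 2.995 m
P_cr = π²EI / L_e² = π² × 197×10⁹ × 3.472×10^-8 / 2.995² = 7.525×10^3 N

P_cr ≈ 7.53 kN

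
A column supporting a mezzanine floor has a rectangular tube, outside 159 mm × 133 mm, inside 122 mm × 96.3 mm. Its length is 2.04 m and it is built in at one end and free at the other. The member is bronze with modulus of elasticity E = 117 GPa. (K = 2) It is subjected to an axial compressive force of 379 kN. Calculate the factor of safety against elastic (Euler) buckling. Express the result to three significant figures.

n ≈ 4.04

Weak-axis I_min = (h_o·b_o³ − h_i·b_i³)/12 with b_o = 133, b_i = 96.30 mm (shorter outer/inner sides).
I_min = (159×133³ − 122.0×96.30³)/12 = 2.209×10^7 mm⁴
I = 2.209×10^7 mm⁴ = 2.209×10^-5 m⁴
Effective length L_e = K·L = 2 × 2.04 = 4.080 m
P_cr = π²EI / L_e² = π² × 117×10⁹ × 2.209×10^-5 / 4.080² = 1.533×10^6 N
Factor of safety n = P_cr / P = 1532.6 / 379 = 4.04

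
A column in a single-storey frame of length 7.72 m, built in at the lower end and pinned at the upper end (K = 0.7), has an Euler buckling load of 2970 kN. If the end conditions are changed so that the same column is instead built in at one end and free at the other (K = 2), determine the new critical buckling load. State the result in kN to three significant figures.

P_cr ≈ 364 kN

P_cr ∝ 1/K², so P_cr,new = P_cr,old × (K_old/K_new)² = 2970 × (0.7/2)²
= 2970 × 0.1225 = 364 kN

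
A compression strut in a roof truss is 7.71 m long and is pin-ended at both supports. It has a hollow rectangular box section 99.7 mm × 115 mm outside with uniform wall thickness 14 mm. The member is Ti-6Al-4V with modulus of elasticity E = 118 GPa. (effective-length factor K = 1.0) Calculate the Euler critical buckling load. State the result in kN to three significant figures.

Inner dimensions: h_i = 115 − 2×14 = 87.00 mm, b_i = 99.7 − 2×14 = 71.70 mm
Weak-axis I_min = (h_o·b_o³ − h_i·b_i³)/12 with b_o = 99.7, b_i = 71.70 mm (shorter outer/inner sides).
I_min = (115×99.7³ − 87.00×71.70³)/12 = 6.825×10^6 mm⁴
I = 6.825×10^6 mm⁴ = 6.825×10^-6 m⁴
Effective length L_e = K·L = 1 × 7.71 = 7.710 m
P_cr = π²EI / L_e² = π² × 118×10⁹ × 6.825×10^-6 / 7.710² = 1.337×10^5 N

P_cr ≈ 134 kN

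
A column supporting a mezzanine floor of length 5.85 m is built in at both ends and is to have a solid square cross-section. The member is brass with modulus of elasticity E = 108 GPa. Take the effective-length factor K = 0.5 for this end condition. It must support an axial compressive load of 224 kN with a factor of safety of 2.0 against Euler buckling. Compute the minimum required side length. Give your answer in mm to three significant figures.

Required P_cr = n·P = 2.0 × 224 = 448.0 kN
L_e = K·L = 0.5 × 5.85 = 2.925 m
Required I = P_cr·L_e²/(π²E) = 4.480×10^5 × 2.925² / (π² × 1.08×10^11) = 3.596×10^-6 m⁴
I_req = 3.596×10^6 mm⁴
Solid square: I = a⁴/12  ⇒  a = (12I)^(1/4) = (12×3.596×10^6)^(1/4) = 81.0 mm

a ≈ 81.0 mm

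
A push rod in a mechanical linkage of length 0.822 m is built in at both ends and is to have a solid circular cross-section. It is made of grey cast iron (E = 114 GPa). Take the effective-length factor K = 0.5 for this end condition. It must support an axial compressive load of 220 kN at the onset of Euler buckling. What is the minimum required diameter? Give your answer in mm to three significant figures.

d ≈ 28.6 mm

L_e = K·L = 0.5 × 0.822 = 0.4110 m
Required I = P_cr·L_e²/(π²E) = 2.200×10^5 × 0.4110² / (π² × 1.14×10^11) = 3.303×10^-8 m⁴
I_req = 3.303×10^4 mm⁴
Solid circle: I = πd⁴/64  ⇒  d = (64I/π)^(1/4) = (64×3.303×10^4/π)^(1/4) = 28.6 mm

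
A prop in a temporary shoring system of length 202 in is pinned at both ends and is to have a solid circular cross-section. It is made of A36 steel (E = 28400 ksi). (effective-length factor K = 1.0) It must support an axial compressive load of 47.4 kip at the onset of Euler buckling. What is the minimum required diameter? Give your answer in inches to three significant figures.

d ≈ 3.44 in

L_e = K·L = 1 × 202 = 202.0 in
Required I = P_cr·L_e²/(π²E) = 4.740×10^4 × 202.0² / (π² × 2.84×10^7) = 6.900 in⁴
Solid circle: I = πd⁴/64  ⇒  d = (64I/π)^(1/4) = (64×6.900/π)^(1/4) = 3.44 in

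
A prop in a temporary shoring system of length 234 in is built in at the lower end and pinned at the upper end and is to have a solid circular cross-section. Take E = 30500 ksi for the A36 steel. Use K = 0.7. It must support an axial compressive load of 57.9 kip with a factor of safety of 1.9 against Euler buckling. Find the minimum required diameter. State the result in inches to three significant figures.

d ≈ 3.76 in

Required P_cr = n·P = 1.9 × 57.9 = 110.0 kip
L_e = K·L = 0.7 × 234 = 163.8 in
Required I = P_cr·L_e²/(π²E) = 1.100×10^5 × 163.8² / (π² × 3.05×10^7) = 9.805 in⁴
Solid circle: I = πd⁴/64  ⇒  d = (64I/π)^(1/4) = (64×9.805/π)^(1/4) = 3.76 in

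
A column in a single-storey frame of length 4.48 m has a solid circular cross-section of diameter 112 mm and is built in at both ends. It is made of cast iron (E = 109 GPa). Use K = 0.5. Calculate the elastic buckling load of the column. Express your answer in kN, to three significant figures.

P_cr ≈ 1660 kN

I = πd⁴/64 = π×112⁴/64 = 7.724×10^6 mm⁴
I = 7.724×10^6 mm⁴ = 7.724×10^-6 m⁴
Effective length L_e = K·L = 0.5 × 4.48 = 2.240 m
P_cr = π²EI / L_e² = π² × 109×10⁹ × 7.724×10^-6 / 2.240² = 1.656×10^6 N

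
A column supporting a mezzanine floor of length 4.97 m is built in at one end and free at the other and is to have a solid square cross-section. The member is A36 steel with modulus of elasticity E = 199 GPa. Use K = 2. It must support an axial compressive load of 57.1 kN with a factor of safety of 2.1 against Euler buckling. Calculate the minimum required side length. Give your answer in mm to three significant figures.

a ≈ 92.2 mm

Required P_cr = n·P = 2.1 × 57.1 = 119.9 kN
L_e = K·L = 2 × 4.97 = 9.940 m
Required I = P_cr·L_e²/(π²E) = 1.199×10^5 × 9.940² / (π² × 1.99×10^11) = 6.032×10^-6 m⁴
I_req = 6.032×10^6 mm⁴
Solid square: I = a⁴/12  ⇒  a = (12I)^(1/4) = (12×6.032×10^6)^(1/4) = 92.2 mm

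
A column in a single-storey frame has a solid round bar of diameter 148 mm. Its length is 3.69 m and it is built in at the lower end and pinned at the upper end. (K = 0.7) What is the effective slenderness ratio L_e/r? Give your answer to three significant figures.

I = πd⁴/64 = π×148⁴/64 = 2.355×10^7 mm⁴
A = 1.720×10^4 mm²;  r_min = √(I/A) = √(2.355×10^7/1.720×10^4) = 37.00 mm
L_e = K·L = 0.7 × 3.69 m = 2.583 m = 2583.0 mm
λ = L_e / r_min = 2583.0 / 37.00 = 69.8

λ ≈ 69.8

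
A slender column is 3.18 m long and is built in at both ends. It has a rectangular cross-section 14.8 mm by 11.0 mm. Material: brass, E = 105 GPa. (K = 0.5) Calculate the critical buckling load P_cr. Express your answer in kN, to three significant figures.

Buckling occurs about the weak axis: I_min = h·b³/12 with b = 11.0 mm (the shorter side).
I_min = 14.8×11.0³/12 = 1.642×10^3 mm⁴
I = 1.642×10^3 mm⁴ = 1.642×10^-9 m⁴
Effective length L_e = K·L = 0.5 × 3.18 = 1.590 m
P_cr = π²EI / L_e² = π² × 105×10⁹ × 1.642×10^-9 / 1.590² = 672.9 N

P_cr ≈ 0.673 kN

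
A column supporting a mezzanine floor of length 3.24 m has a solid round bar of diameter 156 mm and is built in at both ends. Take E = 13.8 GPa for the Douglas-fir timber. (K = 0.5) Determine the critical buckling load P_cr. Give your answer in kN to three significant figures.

P_cr ≈ 1510 kN

I = πd⁴/64 = π×156⁴/64 = 2.907×10^7 mm⁴
I = 2.907×10^7 mm⁴ = 2.907×10^-5 m⁴
Effective length L_e = K·L = 0.5 × 3.24 = 1.620 m
P_cr = π²EI / L_e² = π² × 13.8×10⁹ × 2.907×10^-5 / 1.620² = 1.509×10^6 N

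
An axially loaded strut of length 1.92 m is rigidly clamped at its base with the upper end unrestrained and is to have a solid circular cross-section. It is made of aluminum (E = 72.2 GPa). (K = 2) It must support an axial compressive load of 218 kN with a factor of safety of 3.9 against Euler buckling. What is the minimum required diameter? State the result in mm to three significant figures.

Required P_cr = n·P = 3.9 × 218 = 850.2 kN
L_e = K·L = 2 × 1.92 = 3.840 m
Required I = P_cr·L_e²/(π²E) = 8.502×10^5 × 3.840² / (π² × 7.22×10^10) = 1.759×10^-5 m⁴
I_req = 1.759×10^7 mm⁴
Solid circle: I = πd⁴/64  ⇒  d = (64I/π)^(1/4) = (64×1.759×10^7/π)^(1/4) = 138 mm

d ≈ 138 mm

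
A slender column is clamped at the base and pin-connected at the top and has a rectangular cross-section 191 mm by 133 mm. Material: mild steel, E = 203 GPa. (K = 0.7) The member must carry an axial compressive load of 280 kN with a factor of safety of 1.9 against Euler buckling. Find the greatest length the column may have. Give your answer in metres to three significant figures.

L_max ≈ 17.0 m

Buckling occurs about the weak axis: I_min = h·b³/12 with b = 133 mm (the shorter side).
I_min = 191×133³/12 = 3.745×10^7 mm⁴
I = 3.745×10^-5 m⁴
Required critical load P_cr = n·P = 1.9 × 280 = 532.0 kN = 5.320×10^5 N
From P_cr = π²EI/(K·L)²:  L = (1/K)·√(π²EI/P_cr) = (1/0.7)·√(π²×2.03×10^11×3.745×10^-5/5.320×10^5)
L = 17.0 m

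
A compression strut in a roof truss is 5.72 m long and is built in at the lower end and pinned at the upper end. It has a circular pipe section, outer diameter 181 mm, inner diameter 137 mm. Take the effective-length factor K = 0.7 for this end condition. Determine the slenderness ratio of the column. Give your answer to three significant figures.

λ ≈ 70.6

d_o = 181 mm, d_i = 137 mm
I = π(d_o⁴ − d_i⁴)/64 = π(181⁴ − 137.0⁴)/64 = 3.539×10^7 mm⁴
A = 1.099×10^4 mm²;  r_min = √(I/A) = √(3.539×10^7/1.099×10^4) = 56.75 mm
L_e = K·L = 0.7 × 5.72 m = 4.004 m = 4004.0 mm
λ = L_e / r_min = 4004.0 / 56.75 = 70.6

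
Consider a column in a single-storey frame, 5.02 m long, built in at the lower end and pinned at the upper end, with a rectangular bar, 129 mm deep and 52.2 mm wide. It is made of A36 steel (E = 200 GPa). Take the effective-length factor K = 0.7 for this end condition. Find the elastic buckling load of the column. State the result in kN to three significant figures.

Buckling occurs about the weak axis: I_min = h·b³/12 with b = 52.2 mm (the shorter side).
I_min = 129×52.2³/12 = 1.529×10^6 mm⁴
I = 1.529×10^6 mm⁴ = 1.529×10^-6 m⁴
Effective length L_e = K·L = 0.7 × 5.02 = 3.514 m
P_cr = π²EI / L_e² = π² × 200×10⁹ × 1.529×10^-6 / 3.514² = 2.444×10^5 N

P_cr ≈ 244 kN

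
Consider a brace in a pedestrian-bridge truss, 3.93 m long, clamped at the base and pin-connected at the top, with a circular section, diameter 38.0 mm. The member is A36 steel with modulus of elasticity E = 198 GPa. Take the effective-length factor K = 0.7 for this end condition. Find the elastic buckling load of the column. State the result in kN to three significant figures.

P_cr ≈ 26.4 kN

I = πd⁴/64 = π×38.0⁴/64 = 1.024×10^5 mm⁴
I = 1.024×10^5 mm⁴ = 1.024×10^-7 m⁴
Effective length L_e = K·L = 0.7 × 3.93 = 2.751 m
P_cr = π²EI / L_e² = π² × 198×10⁹ × 1.024×10^-7 / 2.751² = 2.643×10^4 N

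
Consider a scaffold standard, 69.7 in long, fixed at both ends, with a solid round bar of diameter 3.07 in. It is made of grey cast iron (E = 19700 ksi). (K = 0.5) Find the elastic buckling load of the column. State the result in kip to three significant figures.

P_cr ≈ 698 kip

I = πd⁴/64 = π×3.07⁴/64 = 4.360 in⁴
Effective length L_e = K·L = 0.5 × 69.7 = 34.85 in
P_cr = π²EI / L_e² = π² × 19700×10³ × 4.360 / 34.85² = 6.980×10^5 lb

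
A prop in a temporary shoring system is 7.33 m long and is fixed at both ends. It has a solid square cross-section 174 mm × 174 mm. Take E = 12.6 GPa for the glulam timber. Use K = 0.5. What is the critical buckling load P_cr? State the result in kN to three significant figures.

I = a⁴/12 = 174⁴/12 = 7.639×10^7 mm⁴
I = 7.639×10^7 mm⁴ = 7.639×10^-5 m⁴
Effective length L_e = K·L = 0.5 × 7.33 = 3.665 m
P_cr = π²EI / L_e² = π² × 12.6×10⁹ × 7.639×10^-5 / 3.665² = 7.072×10^5 N

P_cr ≈ 707 kN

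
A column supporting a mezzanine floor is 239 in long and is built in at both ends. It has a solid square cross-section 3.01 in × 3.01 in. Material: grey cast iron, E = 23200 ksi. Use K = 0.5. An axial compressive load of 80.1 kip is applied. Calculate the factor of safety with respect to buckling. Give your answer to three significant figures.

I = a⁴/12 = 3.01⁴/12 = 6.840 in⁴
Effective length L_e = K·L = 0.5 × 239 = 119.5 in
P_cr = π²EI / L_e² = π² × 23200×10³ × 6.840 / 119.5² = 1.097×10^5 lb
Factor of safety n = P_cr / P = 109.68 / 80.1 = 1.37

n ≈ 1.37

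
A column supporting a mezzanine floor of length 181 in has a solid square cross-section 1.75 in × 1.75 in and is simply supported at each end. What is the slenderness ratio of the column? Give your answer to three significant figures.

λ ≈ 358

For a square r = a/√12 = 1.75/√12 = 0.5052 in
L_e = K·L = 1 × 181 = 181.0 in
λ = L_e / r_min = 181.00 / 0.5052 = 358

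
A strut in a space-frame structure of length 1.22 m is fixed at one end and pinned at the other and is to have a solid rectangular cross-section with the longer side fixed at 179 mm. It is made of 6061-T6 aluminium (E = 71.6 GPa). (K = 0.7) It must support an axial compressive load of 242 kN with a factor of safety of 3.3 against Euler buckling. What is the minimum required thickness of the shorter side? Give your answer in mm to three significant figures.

b ≈ 38.1 mm

Required P_cr = n·P = 3.3 × 242 = 798.6 kN
L_e = K·L = 0.7 × 1.22 = 0.8540 m
Required I = P_cr·L_e²/(π²E) = 7.986×10^5 × 0.8540² / (π² × 7.16×10^10) = 8.242×10^-7 m⁴
I_req = 8.242×10^5 mm⁴
Rectangle, weak axis: I_min = h·b³/12 with h = 179 mm fixed  ⇒  b = (12I/h)^(1/3) = 38.1 mm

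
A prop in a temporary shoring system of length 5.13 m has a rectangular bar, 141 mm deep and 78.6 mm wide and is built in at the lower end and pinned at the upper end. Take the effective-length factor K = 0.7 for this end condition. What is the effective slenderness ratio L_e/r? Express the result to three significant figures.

λ ≈ 158

For a rectangle r_min = b/√12 = 78.6/√12 = 22.69 mm
L_e = K·L = 0.7 × 5.13 m = 3.591 m = 3591.0 mm
λ = L_e / r_min = 3591.0 / 22.69 = 158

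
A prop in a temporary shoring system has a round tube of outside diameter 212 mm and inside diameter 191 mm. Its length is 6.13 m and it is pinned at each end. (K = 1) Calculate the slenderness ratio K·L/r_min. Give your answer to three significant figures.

λ ≈ 85.9

d_o = 212 mm, d_i = 191 mm
I = π(d_o⁴ − d_i⁴)/64 = π(212⁴ − 191.0⁴)/64 = 3.383×10^7 mm⁴
A = 6.647×10^3 mm²;  r_min = √(I/A) = √(3.383×10^7/6.647×10^3) = 71.34 mm
L_e = K·L = 1 × 6.13 m = 6.130 m = 6130.0 mm
λ = L_e / r_min = 6130.0 / 71.34 = 85.9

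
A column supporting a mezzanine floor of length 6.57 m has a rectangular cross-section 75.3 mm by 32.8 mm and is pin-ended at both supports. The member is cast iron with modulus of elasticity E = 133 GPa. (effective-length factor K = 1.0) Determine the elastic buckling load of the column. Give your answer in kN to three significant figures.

P_cr ≈ 6.73 kN

Buckling occurs about the weak axis: I_min = h·b³/12 with b = 32.8 mm (the shorter side).
I_min = 75.3×32.8³/12 = 2.214×10^5 mm⁴
I = 2.214×10^5 mm⁴ = 2.214×10^-7 m⁴
Effective length L_e = K·L = 1 × 6.57 = 6.570 m
P_cr = π²EI / L_e² = π² × 133×10⁹ × 2.214×10^-7 / 6.570² = 6.734×10^3 N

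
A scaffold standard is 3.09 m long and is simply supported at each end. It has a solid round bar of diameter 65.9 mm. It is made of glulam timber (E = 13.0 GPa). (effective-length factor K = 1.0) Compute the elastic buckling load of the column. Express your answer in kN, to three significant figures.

P_cr ≈ 12.4 kN

I = πd⁴/64 = π×65.9⁴/64 = 9.258×10^5 mm⁴
I = 9.258×10^5 mm⁴ = 9.258×10^-7 m⁴
Effective length L_e = K·L = 1 × 3.09 = 3.090 m
P_cr = π²EI / L_e² = π² × 13.0×10⁹ × 9.258×10^-7 / 3.090² = 1.244×10^4 N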